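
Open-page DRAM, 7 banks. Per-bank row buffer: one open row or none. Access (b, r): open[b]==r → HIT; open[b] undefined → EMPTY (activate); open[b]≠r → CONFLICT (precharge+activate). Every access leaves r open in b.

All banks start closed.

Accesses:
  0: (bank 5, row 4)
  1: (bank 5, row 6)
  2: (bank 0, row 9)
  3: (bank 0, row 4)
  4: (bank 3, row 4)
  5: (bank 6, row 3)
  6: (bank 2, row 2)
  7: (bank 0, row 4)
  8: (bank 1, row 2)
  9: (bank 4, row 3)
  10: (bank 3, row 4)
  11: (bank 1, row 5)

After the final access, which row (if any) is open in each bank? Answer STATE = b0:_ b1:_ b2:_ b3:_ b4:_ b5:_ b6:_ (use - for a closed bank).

STATE = b0:4 b1:5 b2:2 b3:4 b4:3 b5:6 b6:3

step 0: bank5 None->4 [EMPTY]
step 1: bank5 4->6 [CONFLICT]
step 2: bank0 None->9 [EMPTY]
step 3: bank0 9->4 [CONFLICT]
step 4: bank3 None->4 [EMPTY]
step 5: bank6 None->3 [EMPTY]
step 6: bank2 None->2 [EMPTY]
step 7: bank0 4->4 [HIT]
step 8: bank1 None->2 [EMPTY]
step 9: bank4 None->3 [EMPTY]
step 10: bank3 4->4 [HIT]
step 11: bank1 2->5 [CONFLICT]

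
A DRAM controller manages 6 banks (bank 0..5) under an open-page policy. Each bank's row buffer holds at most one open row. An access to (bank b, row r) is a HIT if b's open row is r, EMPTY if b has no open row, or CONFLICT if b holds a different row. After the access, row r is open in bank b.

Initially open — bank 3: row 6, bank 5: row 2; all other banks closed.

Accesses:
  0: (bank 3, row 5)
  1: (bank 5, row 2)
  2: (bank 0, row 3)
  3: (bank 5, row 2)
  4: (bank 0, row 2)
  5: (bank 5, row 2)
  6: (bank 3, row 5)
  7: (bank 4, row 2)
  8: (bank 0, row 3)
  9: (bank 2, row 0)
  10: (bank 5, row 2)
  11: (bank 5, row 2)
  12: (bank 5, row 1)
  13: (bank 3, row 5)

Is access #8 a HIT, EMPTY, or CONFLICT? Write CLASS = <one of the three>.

CLASS = CONFLICT

#0 (3,5) C  (was 6)
#1 (5,2) H  (was 2)
#2 (0,3) E
#3 (5,2) H  (was 2)
#4 (0,2) C  (was 3)
#5 (5,2) H  (was 2)
#6 (3,5) H  (was 5)
#7 (4,2) E
#8 (0,3) C  (was 2)
#9 (2,0) E
#10 (5,2) H  (was 2)
#11 (5,2) H  (was 2)
#12 (5,1) C  (was 2)
#13 (3,5) H  (was 5)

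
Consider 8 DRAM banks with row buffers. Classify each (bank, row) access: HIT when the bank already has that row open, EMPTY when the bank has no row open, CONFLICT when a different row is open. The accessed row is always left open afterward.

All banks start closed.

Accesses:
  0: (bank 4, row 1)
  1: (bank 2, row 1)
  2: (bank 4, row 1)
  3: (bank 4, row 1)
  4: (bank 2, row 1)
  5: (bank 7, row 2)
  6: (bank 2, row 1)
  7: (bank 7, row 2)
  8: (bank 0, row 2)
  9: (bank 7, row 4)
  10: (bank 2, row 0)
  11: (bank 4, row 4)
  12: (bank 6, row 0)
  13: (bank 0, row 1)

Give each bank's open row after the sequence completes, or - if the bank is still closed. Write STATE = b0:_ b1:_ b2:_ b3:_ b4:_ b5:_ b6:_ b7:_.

STATE = b0:1 b1:- b2:0 b3:- b4:4 b5:- b6:0 b7:4

#0 (4,1) E
#1 (2,1) E
#2 (4,1) H  (was 1)
#3 (4,1) H  (was 1)
#4 (2,1) H  (was 1)
#5 (7,2) E
#6 (2,1) H  (was 1)
#7 (7,2) H  (was 2)
#8 (0,2) E
#9 (7,4) C  (was 2)
#10 (2,0) C  (was 1)
#11 (4,4) C  (was 1)
#12 (6,0) E
#13 (0,1) C  (was 2)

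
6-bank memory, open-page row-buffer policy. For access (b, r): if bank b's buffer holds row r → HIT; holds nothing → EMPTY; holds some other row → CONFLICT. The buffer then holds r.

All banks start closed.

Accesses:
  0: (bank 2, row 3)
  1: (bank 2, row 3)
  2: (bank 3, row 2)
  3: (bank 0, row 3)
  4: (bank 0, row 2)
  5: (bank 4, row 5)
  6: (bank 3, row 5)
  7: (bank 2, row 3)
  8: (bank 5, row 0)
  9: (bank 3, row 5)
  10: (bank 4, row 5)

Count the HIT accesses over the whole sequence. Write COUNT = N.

0: bank 2 row 3 — prev None → EMPTY
1: bank 2 row 3 — prev 3 → HIT
2: bank 3 row 2 — prev None → EMPTY
3: bank 0 row 3 — prev None → EMPTY
4: bank 0 row 2 — prev 3 → CONFLICT
5: bank 4 row 5 — prev None → EMPTY
6: bank 3 row 5 — prev 2 → CONFLICT
7: bank 2 row 3 — prev 3 → HIT
8: bank 5 row 0 — prev None → EMPTY
9: bank 3 row 5 — prev 5 → HIT
10: bank 4 row 5 — prev 5 → HIT

COUNT = 4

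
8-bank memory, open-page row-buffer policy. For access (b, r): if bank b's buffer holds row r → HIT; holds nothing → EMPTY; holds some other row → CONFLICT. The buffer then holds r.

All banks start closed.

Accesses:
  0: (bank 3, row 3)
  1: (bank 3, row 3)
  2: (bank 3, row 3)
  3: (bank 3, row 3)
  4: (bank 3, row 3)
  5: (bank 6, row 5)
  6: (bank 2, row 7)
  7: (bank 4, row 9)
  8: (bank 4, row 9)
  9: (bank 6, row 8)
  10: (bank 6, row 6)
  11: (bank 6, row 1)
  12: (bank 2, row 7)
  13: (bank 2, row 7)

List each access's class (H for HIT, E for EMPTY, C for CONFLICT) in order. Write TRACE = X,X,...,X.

0: bank 3 row 3 — prev None → EMPTY
1: bank 3 row 3 — prev 3 → HIT
2: bank 3 row 3 — prev 3 → HIT
3: bank 3 row 3 — prev 3 → HIT
4: bank 3 row 3 — prev 3 → HIT
5: bank 6 row 5 — prev None → EMPTY
6: bank 2 row 7 — prev None → EMPTY
7: bank 4 row 9 — prev None → EMPTY
8: bank 4 row 9 — prev 9 → HIT
9: bank 6 row 8 — prev 5 → CONFLICT
10: bank 6 row 6 — prev 8 → CONFLICT
11: bank 6 row 1 — prev 6 → CONFLICT
12: bank 2 row 7 — prev 7 → HIT
13: bank 2 row 7 — prev 7 → HIT

TRACE = E,H,H,H,H,E,E,E,H,C,C,C,H,H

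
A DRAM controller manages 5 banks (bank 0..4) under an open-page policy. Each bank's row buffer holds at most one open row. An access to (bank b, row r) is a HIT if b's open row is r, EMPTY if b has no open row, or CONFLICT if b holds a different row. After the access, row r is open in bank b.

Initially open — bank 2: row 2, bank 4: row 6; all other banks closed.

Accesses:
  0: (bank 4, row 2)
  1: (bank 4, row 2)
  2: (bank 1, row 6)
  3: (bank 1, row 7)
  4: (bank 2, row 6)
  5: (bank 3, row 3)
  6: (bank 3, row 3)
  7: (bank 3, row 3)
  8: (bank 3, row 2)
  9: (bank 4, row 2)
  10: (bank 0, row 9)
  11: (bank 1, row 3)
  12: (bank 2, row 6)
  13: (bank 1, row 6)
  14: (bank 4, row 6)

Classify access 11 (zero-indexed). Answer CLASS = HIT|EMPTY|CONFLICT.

step 0: bank4 6->2 [CONFLICT]
step 1: bank4 2->2 [HIT]
step 2: bank1 None->6 [EMPTY]
step 3: bank1 6->7 [CONFLICT]
step 4: bank2 2->6 [CONFLICT]
step 5: bank3 None->3 [EMPTY]
step 6: bank3 3->3 [HIT]
step 7: bank3 3->3 [HIT]
step 8: bank3 3->2 [CONFLICT]
step 9: bank4 2->2 [HIT]
step 10: bank0 None->9 [EMPTY]
step 11: bank1 7->3 [CONFLICT]
step 12: bank2 6->6 [HIT]
step 13: bank1 3->6 [CONFLICT]
step 14: bank4 2->6 [CONFLICT]

CLASS = CONFLICT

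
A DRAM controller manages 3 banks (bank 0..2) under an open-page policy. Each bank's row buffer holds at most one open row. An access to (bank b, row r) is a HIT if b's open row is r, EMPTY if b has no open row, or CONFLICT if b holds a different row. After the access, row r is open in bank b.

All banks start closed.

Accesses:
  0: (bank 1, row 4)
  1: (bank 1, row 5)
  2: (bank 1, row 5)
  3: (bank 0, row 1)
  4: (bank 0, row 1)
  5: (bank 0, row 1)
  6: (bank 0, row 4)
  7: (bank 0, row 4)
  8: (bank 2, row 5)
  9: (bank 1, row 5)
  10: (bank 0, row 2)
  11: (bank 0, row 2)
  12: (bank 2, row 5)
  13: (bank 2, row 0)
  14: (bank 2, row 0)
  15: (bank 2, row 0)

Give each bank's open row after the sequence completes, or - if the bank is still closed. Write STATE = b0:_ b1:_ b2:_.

STATE = b0:2 b1:5 b2:0

0: bank 1 row 4 — prev None → EMPTY
1: bank 1 row 5 — prev 4 → CONFLICT
2: bank 1 row 5 — prev 5 → HIT
3: bank 0 row 1 — prev None → EMPTY
4: bank 0 row 1 — prev 1 → HIT
5: bank 0 row 1 — prev 1 → HIT
6: bank 0 row 4 — prev 1 → CONFLICT
7: bank 0 row 4 — prev 4 → HIT
8: bank 2 row 5 — prev None → EMPTY
9: bank 1 row 5 — prev 5 → HIT
10: bank 0 row 2 — prev 4 → CONFLICT
11: bank 0 row 2 — prev 2 → HIT
12: bank 2 row 5 — prev 5 → HIT
13: bank 2 row 0 — prev 5 → CONFLICT
14: bank 2 row 0 — prev 0 → HIT
15: bank 2 row 0 — prev 0 → HIT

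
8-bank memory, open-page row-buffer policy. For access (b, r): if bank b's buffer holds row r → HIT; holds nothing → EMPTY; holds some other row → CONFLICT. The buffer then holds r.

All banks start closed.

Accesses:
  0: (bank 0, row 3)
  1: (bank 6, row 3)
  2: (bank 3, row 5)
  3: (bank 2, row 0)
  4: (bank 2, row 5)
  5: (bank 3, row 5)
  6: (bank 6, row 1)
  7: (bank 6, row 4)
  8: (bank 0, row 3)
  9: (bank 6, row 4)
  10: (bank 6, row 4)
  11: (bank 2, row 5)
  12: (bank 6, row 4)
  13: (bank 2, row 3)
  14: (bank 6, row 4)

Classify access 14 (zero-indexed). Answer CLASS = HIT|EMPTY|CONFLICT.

CLASS = HIT

step 0: bank0 None->3 [EMPTY]
step 1: bank6 None->3 [EMPTY]
step 2: bank3 None->5 [EMPTY]
step 3: bank2 None->0 [EMPTY]
step 4: bank2 0->5 [CONFLICT]
step 5: bank3 5->5 [HIT]
step 6: bank6 3->1 [CONFLICT]
step 7: bank6 1->4 [CONFLICT]
step 8: bank0 3->3 [HIT]
step 9: bank6 4->4 [HIT]
step 10: bank6 4->4 [HIT]
step 11: bank2 5->5 [HIT]
step 12: bank6 4->4 [HIT]
step 13: bank2 5->3 [CONFLICT]
step 14: bank6 4->4 [HIT]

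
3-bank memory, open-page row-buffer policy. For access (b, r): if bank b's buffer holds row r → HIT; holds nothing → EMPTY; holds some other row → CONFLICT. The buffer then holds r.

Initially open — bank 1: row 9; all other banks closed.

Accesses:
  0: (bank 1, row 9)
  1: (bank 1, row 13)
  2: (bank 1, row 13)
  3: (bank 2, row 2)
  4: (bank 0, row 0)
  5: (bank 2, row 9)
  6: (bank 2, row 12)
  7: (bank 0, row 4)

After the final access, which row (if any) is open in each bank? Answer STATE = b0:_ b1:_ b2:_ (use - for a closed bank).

step 0: bank1 9->9 [HIT]
step 1: bank1 9->13 [CONFLICT]
step 2: bank1 13->13 [HIT]
step 3: bank2 None->2 [EMPTY]
step 4: bank0 None->0 [EMPTY]
step 5: bank2 2->9 [CONFLICT]
step 6: bank2 9->12 [CONFLICT]
step 7: bank0 0->4 [CONFLICT]

STATE = b0:4 b1:13 b2:12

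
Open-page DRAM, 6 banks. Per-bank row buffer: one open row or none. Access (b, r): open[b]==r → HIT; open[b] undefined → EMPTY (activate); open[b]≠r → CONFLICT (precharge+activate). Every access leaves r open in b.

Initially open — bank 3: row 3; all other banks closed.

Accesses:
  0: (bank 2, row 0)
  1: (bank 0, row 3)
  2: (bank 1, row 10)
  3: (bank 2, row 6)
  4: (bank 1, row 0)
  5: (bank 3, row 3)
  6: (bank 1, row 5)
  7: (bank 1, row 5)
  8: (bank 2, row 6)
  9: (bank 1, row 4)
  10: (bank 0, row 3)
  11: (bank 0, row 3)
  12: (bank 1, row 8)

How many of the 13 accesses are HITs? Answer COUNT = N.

COUNT = 5

  [0] b2 r0: no row ⇒ E
  [1] b0 r3: no row ⇒ E
  [2] b1 r10: no row ⇒ E
  [3] b2 r6: had r0 ⇒ C
  [4] b1 r0: had r10 ⇒ C
  [5] b3 r3: had r3 ⇒ H
  [6] b1 r5: had r0 ⇒ C
  [7] b1 r5: had r5 ⇒ H
  [8] b2 r6: had r6 ⇒ H
  [9] b1 r4: had r5 ⇒ C
  [10] b0 r3: had r3 ⇒ H
  [11] b0 r3: had r3 ⇒ H
  [12] b1 r8: had r4 ⇒ C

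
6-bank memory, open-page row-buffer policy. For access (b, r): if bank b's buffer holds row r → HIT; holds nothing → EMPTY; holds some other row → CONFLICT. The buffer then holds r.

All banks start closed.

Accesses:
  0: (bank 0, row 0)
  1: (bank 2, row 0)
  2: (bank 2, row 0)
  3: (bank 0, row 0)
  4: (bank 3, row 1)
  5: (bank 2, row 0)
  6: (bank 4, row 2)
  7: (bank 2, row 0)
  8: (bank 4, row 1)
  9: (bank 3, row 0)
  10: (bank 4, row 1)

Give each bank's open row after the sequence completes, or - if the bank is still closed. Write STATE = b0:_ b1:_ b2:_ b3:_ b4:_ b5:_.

step 0: bank0 None->0 [EMPTY]
step 1: bank2 None->0 [EMPTY]
step 2: bank2 0->0 [HIT]
step 3: bank0 0->0 [HIT]
step 4: bank3 None->1 [EMPTY]
step 5: bank2 0->0 [HIT]
step 6: bank4 None->2 [EMPTY]
step 7: bank2 0->0 [HIT]
step 8: bank4 2->1 [CONFLICT]
step 9: bank3 1->0 [CONFLICT]
step 10: bank4 1->1 [HIT]

STATE = b0:0 b1:- b2:0 b3:0 b4:1 b5:-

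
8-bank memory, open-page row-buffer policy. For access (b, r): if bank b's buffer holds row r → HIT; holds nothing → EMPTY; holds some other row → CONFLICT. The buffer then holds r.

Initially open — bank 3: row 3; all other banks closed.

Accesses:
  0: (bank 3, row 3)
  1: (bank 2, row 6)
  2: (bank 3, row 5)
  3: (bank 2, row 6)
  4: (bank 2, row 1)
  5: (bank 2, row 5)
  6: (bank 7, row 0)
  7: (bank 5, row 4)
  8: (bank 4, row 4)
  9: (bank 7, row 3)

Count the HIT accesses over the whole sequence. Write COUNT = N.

step 0: bank3 3->3 [HIT]
step 1: bank2 None->6 [EMPTY]
step 2: bank3 3->5 [CONFLICT]
step 3: bank2 6->6 [HIT]
step 4: bank2 6->1 [CONFLICT]
step 5: bank2 1->5 [CONFLICT]
step 6: bank7 None->0 [EMPTY]
step 7: bank5 None->4 [EMPTY]
step 8: bank4 None->4 [EMPTY]
step 9: bank7 0->3 [CONFLICT]

COUNT = 2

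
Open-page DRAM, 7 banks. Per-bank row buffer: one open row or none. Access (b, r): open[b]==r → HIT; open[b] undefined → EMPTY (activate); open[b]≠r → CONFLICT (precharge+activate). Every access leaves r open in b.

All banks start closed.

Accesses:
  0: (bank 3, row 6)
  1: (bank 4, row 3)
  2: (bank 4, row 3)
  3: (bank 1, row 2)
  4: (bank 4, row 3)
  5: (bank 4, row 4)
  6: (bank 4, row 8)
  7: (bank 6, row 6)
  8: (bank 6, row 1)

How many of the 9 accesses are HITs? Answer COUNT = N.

0: bank 3 row 6 — prev None → EMPTY
1: bank 4 row 3 — prev None → EMPTY
2: bank 4 row 3 — prev 3 → HIT
3: bank 1 row 2 — prev None → EMPTY
4: bank 4 row 3 — prev 3 → HIT
5: bank 4 row 4 — prev 3 → CONFLICT
6: bank 4 row 8 — prev 4 → CONFLICT
7: bank 6 row 6 — prev None → EMPTY
8: bank 6 row 1 — prev 6 → CONFLICT

COUNT = 2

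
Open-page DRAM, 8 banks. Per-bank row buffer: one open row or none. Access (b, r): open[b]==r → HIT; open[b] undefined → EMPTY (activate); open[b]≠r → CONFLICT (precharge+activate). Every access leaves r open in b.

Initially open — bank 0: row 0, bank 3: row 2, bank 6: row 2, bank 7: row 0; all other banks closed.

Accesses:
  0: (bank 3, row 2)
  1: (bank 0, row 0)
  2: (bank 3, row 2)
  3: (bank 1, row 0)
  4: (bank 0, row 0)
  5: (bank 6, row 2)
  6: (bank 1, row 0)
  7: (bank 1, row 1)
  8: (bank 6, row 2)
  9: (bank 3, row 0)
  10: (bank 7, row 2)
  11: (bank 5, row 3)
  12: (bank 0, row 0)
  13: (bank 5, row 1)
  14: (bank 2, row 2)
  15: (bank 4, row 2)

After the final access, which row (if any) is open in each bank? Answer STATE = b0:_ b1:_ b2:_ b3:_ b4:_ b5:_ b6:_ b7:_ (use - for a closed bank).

STATE = b0:0 b1:1 b2:2 b3:0 b4:2 b5:1 b6:2 b7:2

step 0: bank3 2->2 [HIT]
step 1: bank0 0->0 [HIT]
step 2: bank3 2->2 [HIT]
step 3: bank1 None->0 [EMPTY]
step 4: bank0 0->0 [HIT]
step 5: bank6 2->2 [HIT]
step 6: bank1 0->0 [HIT]
step 7: bank1 0->1 [CONFLICT]
step 8: bank6 2->2 [HIT]
step 9: bank3 2->0 [CONFLICT]
step 10: bank7 0->2 [CONFLICT]
step 11: bank5 None->3 [EMPTY]
step 12: bank0 0->0 [HIT]
step 13: bank5 3->1 [CONFLICT]
step 14: bank2 None->2 [EMPTY]
step 15: bank4 None->2 [EMPTY]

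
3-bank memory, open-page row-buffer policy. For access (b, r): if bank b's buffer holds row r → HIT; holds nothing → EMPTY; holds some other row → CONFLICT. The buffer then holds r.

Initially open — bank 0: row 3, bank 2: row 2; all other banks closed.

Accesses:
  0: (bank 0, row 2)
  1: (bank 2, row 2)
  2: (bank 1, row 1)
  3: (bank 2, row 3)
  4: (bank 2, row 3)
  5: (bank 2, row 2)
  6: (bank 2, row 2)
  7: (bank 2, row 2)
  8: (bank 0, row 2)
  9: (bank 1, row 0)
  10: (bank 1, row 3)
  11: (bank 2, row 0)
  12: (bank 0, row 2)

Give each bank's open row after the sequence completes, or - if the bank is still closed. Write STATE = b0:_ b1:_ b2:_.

STATE = b0:2 b1:3 b2:0

#0 (0,2) C  (was 3)
#1 (2,2) H  (was 2)
#2 (1,1) E
#3 (2,3) C  (was 2)
#4 (2,3) H  (was 3)
#5 (2,2) C  (was 3)
#6 (2,2) H  (was 2)
#7 (2,2) H  (was 2)
#8 (0,2) H  (was 2)
#9 (1,0) C  (was 1)
#10 (1,3) C  (was 0)
#11 (2,0) C  (was 2)
#12 (0,2) H  (was 2)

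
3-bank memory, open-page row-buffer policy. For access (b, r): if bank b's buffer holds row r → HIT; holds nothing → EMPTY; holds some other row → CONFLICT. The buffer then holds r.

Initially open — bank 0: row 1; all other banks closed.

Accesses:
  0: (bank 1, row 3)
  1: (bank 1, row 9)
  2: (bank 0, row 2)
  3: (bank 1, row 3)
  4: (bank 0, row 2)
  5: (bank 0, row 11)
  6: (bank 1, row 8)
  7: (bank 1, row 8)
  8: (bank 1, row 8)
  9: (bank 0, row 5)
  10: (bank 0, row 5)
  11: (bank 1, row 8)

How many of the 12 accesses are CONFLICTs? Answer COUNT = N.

COUNT = 6

#0 (1,3) E
#1 (1,9) C  (was 3)
#2 (0,2) C  (was 1)
#3 (1,3) C  (was 9)
#4 (0,2) H  (was 2)
#5 (0,11) C  (was 2)
#6 (1,8) C  (was 3)
#7 (1,8) H  (was 8)
#8 (1,8) H  (was 8)
#9 (0,5) C  (was 11)
#10 (0,5) H  (was 5)
#11 (1,8) H  (was 8)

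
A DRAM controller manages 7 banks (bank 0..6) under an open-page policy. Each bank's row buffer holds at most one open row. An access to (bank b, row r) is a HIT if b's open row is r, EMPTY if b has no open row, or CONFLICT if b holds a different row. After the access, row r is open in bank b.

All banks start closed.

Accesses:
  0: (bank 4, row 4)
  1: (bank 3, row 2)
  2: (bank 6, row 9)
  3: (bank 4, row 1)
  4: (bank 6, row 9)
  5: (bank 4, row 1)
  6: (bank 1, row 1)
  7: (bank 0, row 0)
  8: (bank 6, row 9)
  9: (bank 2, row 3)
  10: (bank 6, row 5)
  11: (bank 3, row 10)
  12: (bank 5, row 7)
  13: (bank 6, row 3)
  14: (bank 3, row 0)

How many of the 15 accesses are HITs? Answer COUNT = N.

step 0: bank4 None->4 [EMPTY]
step 1: bank3 None->2 [EMPTY]
step 2: bank6 None->9 [EMPTY]
step 3: bank4 4->1 [CONFLICT]
step 4: bank6 9->9 [HIT]
step 5: bank4 1->1 [HIT]
step 6: bank1 None->1 [EMPTY]
step 7: bank0 None->0 [EMPTY]
step 8: bank6 9->9 [HIT]
step 9: bank2 None->3 [EMPTY]
step 10: bank6 9->5 [CONFLICT]
step 11: bank3 2->10 [CONFLICT]
step 12: bank5 None->7 [EMPTY]
step 13: bank6 5->3 [CONFLICT]
step 14: bank3 10->0 [CONFLICT]

COUNT = 3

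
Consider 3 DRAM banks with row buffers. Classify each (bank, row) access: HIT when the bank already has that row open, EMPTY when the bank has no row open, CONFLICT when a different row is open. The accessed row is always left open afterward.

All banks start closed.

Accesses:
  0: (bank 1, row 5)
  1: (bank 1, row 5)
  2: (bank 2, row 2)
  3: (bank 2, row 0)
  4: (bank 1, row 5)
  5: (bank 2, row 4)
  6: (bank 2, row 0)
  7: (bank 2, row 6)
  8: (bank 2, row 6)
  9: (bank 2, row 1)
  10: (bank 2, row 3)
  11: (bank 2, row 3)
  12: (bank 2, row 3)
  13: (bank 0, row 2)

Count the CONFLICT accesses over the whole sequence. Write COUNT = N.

COUNT = 6

step 0: bank1 None->5 [EMPTY]
step 1: bank1 5->5 [HIT]
step 2: bank2 None->2 [EMPTY]
step 3: bank2 2->0 [CONFLICT]
step 4: bank1 5->5 [HIT]
step 5: bank2 0->4 [CONFLICT]
step 6: bank2 4->0 [CONFLICT]
step 7: bank2 0->6 [CONFLICT]
step 8: bank2 6->6 [HIT]
step 9: bank2 6->1 [CONFLICT]
step 10: bank2 1->3 [CONFLICT]
step 11: bank2 3->3 [HIT]
step 12: bank2 3->3 [HIT]
step 13: bank0 None->2 [EMPTY]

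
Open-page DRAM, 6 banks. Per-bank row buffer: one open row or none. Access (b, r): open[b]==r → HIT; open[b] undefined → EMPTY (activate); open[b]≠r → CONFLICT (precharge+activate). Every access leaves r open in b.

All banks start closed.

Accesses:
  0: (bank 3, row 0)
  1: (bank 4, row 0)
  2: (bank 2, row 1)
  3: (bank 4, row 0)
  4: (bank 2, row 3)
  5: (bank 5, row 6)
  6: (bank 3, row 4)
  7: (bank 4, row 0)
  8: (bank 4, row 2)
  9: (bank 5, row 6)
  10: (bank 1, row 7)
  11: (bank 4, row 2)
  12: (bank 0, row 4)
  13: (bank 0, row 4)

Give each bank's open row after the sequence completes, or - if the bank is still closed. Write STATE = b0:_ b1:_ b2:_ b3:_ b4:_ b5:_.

STATE = b0:4 b1:7 b2:3 b3:4 b4:2 b5:6

step 0: bank3 None->0 [EMPTY]
step 1: bank4 None->0 [EMPTY]
step 2: bank2 None->1 [EMPTY]
step 3: bank4 0->0 [HIT]
step 4: bank2 1->3 [CONFLICT]
step 5: bank5 None->6 [EMPTY]
step 6: bank3 0->4 [CONFLICT]
step 7: bank4 0->0 [HIT]
step 8: bank4 0->2 [CONFLICT]
step 9: bank5 6->6 [HIT]
step 10: bank1 None->7 [EMPTY]
step 11: bank4 2->2 [HIT]
step 12: bank0 None->4 [EMPTY]
step 13: bank0 4->4 [HIT]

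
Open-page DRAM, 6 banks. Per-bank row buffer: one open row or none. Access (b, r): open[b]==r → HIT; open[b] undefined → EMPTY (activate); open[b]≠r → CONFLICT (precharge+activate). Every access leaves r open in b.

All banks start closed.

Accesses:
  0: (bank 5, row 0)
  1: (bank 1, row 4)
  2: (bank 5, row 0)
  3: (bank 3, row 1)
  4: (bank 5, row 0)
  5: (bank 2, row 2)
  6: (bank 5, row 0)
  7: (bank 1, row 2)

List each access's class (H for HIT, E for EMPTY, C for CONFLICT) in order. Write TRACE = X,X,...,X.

TRACE = E,E,H,E,H,E,H,C

step 0: bank5 None->0 [EMPTY]
step 1: bank1 None->4 [EMPTY]
step 2: bank5 0->0 [HIT]
step 3: bank3 None->1 [EMPTY]
step 4: bank5 0->0 [HIT]
step 5: bank2 None->2 [EMPTY]
step 6: bank5 0->0 [HIT]
step 7: bank1 4->2 [CONFLICT]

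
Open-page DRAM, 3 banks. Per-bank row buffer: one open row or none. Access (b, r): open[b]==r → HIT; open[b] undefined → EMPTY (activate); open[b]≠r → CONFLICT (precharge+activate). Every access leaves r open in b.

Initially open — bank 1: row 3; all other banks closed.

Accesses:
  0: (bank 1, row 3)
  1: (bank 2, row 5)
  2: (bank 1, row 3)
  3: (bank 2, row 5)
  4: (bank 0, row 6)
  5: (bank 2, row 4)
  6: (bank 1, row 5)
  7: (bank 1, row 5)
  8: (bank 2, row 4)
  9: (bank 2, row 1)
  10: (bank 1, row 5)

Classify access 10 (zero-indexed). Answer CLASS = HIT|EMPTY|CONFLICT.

#0 (1,3) H  (was 3)
#1 (2,5) E
#2 (1,3) H  (was 3)
#3 (2,5) H  (was 5)
#4 (0,6) E
#5 (2,4) C  (was 5)
#6 (1,5) C  (was 3)
#7 (1,5) H  (was 5)
#8 (2,4) H  (was 4)
#9 (2,1) C  (was 4)
#10 (1,5) H  (was 5)

CLASS = HIT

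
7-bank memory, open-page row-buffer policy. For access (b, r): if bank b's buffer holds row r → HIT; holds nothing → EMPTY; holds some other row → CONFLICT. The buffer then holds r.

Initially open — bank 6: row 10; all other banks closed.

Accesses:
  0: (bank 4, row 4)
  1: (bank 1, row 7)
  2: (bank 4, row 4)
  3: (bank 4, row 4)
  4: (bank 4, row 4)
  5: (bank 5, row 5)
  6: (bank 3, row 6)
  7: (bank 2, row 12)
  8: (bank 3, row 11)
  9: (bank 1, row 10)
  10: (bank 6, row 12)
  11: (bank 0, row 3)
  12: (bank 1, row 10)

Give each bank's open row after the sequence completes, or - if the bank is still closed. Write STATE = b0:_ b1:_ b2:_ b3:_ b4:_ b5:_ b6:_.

STATE = b0:3 b1:10 b2:12 b3:11 b4:4 b5:5 b6:12

  [0] b4 r4: no row ⇒ E
  [1] b1 r7: no row ⇒ E
  [2] b4 r4: had r4 ⇒ H
  [3] b4 r4: had r4 ⇒ H
  [4] b4 r4: had r4 ⇒ H
  [5] b5 r5: no row ⇒ E
  [6] b3 r6: no row ⇒ E
  [7] b2 r12: no row ⇒ E
  [8] b3 r11: had r6 ⇒ C
  [9] b1 r10: had r7 ⇒ C
  [10] b6 r12: had r10 ⇒ C
  [11] b0 r3: no row ⇒ E
  [12] b1 r10: had r10 ⇒ H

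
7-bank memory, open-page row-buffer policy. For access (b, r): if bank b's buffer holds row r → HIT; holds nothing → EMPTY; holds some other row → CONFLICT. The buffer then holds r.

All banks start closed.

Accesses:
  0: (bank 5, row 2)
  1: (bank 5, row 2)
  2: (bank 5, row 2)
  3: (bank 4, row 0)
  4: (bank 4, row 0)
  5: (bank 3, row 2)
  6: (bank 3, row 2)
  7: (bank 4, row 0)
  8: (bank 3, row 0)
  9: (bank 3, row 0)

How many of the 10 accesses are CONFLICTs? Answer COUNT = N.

  [0] b5 r2: no row ⇒ E
  [1] b5 r2: had r2 ⇒ H
  [2] b5 r2: had r2 ⇒ H
  [3] b4 r0: no row ⇒ E
  [4] b4 r0: had r0 ⇒ H
  [5] b3 r2: no row ⇒ E
  [6] b3 r2: had r2 ⇒ H
  [7] b4 r0: had r0 ⇒ H
  [8] b3 r0: had r2 ⇒ C
  [9] b3 r0: had r0 ⇒ H

COUNT = 1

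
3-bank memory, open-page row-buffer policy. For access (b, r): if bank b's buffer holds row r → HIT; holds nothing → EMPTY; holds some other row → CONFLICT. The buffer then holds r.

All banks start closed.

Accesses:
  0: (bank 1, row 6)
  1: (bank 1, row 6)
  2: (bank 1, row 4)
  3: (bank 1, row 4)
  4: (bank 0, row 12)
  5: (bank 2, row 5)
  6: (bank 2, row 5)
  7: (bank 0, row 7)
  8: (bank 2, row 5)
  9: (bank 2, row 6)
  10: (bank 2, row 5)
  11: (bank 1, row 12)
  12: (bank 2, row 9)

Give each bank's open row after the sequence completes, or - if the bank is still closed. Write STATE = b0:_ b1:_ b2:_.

step 0: bank1 None->6 [EMPTY]
step 1: bank1 6->6 [HIT]
step 2: bank1 6->4 [CONFLICT]
step 3: bank1 4->4 [HIT]
step 4: bank0 None->12 [EMPTY]
step 5: bank2 None->5 [EMPTY]
step 6: bank2 5->5 [HIT]
step 7: bank0 12->7 [CONFLICT]
step 8: bank2 5->5 [HIT]
step 9: bank2 5->6 [CONFLICT]
step 10: bank2 6->5 [CONFLICT]
step 11: bank1 4->12 [CONFLICT]
step 12: bank2 5->9 [CONFLICT]

STATE = b0:7 b1:12 b2:9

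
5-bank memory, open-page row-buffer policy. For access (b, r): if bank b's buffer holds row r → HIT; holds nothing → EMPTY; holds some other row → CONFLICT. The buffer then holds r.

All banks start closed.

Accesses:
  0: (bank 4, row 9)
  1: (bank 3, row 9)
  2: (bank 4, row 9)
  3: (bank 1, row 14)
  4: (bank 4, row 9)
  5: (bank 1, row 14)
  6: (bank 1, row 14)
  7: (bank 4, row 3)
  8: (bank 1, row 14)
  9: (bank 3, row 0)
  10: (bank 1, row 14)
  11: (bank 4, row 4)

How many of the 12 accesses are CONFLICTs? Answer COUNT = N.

step 0: bank4 None->9 [EMPTY]
step 1: bank3 None->9 [EMPTY]
step 2: bank4 9->9 [HIT]
step 3: bank1 None->14 [EMPTY]
step 4: bank4 9->9 [HIT]
step 5: bank1 14->14 [HIT]
step 6: bank1 14->14 [HIT]
step 7: bank4 9->3 [CONFLICT]
step 8: bank1 14->14 [HIT]
step 9: bank3 9->0 [CONFLICT]
step 10: bank1 14->14 [HIT]
step 11: bank4 3->4 [CONFLICT]

COUNT = 3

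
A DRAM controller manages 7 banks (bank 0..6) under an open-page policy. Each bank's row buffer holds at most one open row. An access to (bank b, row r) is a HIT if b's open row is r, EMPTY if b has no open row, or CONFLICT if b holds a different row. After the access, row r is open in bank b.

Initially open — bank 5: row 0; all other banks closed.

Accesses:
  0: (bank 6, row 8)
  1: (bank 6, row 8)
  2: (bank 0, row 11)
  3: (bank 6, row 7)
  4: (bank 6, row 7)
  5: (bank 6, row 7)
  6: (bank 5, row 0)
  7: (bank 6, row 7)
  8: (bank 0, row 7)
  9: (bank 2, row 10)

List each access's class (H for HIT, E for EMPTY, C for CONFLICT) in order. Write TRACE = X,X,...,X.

TRACE = E,H,E,C,H,H,H,H,C,E

0: bank 6 row 8 — prev None → EMPTY
1: bank 6 row 8 — prev 8 → HIT
2: bank 0 row 11 — prev None → EMPTY
3: bank 6 row 7 — prev 8 → CONFLICT
4: bank 6 row 7 — prev 7 → HIT
5: bank 6 row 7 — prev 7 → HIT
6: bank 5 row 0 — prev 0 → HIT
7: bank 6 row 7 — prev 7 → HIT
8: bank 0 row 7 — prev 11 → CONFLICT
9: bank 2 row 10 — prev None → EMPTY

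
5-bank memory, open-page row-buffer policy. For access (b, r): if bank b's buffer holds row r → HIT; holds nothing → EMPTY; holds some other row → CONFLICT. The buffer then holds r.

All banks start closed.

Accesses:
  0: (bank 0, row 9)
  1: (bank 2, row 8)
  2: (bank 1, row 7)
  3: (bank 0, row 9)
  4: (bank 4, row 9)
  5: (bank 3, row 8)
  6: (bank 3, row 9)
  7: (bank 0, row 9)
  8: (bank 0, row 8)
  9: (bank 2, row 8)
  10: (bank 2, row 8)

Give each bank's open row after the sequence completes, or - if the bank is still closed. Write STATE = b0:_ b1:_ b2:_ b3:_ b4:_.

STATE = b0:8 b1:7 b2:8 b3:9 b4:9

step 0: bank0 None->9 [EMPTY]
step 1: bank2 None->8 [EMPTY]
step 2: bank1 None->7 [EMPTY]
step 3: bank0 9->9 [HIT]
step 4: bank4 None->9 [EMPTY]
step 5: bank3 None->8 [EMPTY]
step 6: bank3 8->9 [CONFLICT]
step 7: bank0 9->9 [HIT]
step 8: bank0 9->8 [CONFLICT]
step 9: bank2 8->8 [HIT]
step 10: bank2 8->8 [HIT]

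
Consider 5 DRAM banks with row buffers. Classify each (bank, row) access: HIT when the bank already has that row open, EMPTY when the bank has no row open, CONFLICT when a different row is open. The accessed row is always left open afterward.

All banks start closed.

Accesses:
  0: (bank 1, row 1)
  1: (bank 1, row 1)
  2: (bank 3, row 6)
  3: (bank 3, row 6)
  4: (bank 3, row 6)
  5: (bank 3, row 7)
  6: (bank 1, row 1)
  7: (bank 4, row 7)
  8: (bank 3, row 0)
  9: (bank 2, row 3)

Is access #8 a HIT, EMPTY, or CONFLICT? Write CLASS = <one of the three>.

CLASS = CONFLICT

#0 (1,1) E
#1 (1,1) H  (was 1)
#2 (3,6) E
#3 (3,6) H  (was 6)
#4 (3,6) H  (was 6)
#5 (3,7) C  (was 6)
#6 (1,1) H  (was 1)
#7 (4,7) E
#8 (3,0) C  (was 7)
#9 (2,3) E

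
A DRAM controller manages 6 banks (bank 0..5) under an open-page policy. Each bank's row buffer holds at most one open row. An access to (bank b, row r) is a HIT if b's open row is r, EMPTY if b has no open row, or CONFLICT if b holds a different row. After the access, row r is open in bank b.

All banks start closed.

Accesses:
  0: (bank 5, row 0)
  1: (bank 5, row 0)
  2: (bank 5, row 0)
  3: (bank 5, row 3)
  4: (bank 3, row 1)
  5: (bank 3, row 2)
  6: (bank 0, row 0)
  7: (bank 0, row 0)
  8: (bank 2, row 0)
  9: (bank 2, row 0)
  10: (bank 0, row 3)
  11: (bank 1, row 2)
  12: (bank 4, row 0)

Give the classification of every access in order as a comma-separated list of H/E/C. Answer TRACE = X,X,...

0: bank 5 row 0 — prev None → EMPTY
1: bank 5 row 0 — prev 0 → HIT
2: bank 5 row 0 — prev 0 → HIT
3: bank 5 row 3 — prev 0 → CONFLICT
4: bank 3 row 1 — prev None → EMPTY
5: bank 3 row 2 — prev 1 → CONFLICT
6: bank 0 row 0 — prev None → EMPTY
7: bank 0 row 0 — prev 0 → HIT
8: bank 2 row 0 — prev None → EMPTY
9: bank 2 row 0 — prev 0 → HIT
10: bank 0 row 3 — prev 0 → CONFLICT
11: bank 1 row 2 — prev None → EMPTY
12: bank 4 row 0 — prev None → EMPTY

TRACE = E,H,H,C,E,C,E,H,E,H,C,E,E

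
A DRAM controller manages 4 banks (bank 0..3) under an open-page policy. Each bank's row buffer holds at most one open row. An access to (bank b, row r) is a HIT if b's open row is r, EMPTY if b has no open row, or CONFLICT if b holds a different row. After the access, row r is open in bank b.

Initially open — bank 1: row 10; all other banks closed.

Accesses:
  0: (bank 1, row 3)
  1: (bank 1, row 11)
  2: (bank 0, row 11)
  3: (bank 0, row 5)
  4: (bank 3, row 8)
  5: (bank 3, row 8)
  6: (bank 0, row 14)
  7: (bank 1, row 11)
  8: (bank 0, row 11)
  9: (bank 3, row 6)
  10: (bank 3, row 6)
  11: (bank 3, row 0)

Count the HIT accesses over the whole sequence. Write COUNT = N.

0: bank 1 row 3 — prev 10 → CONFLICT
1: bank 1 row 11 — prev 3 → CONFLICT
2: bank 0 row 11 — prev None → EMPTY
3: bank 0 row 5 — prev 11 → CONFLICT
4: bank 3 row 8 — prev None → EMPTY
5: bank 3 row 8 — prev 8 → HIT
6: bank 0 row 14 — prev 5 → CONFLICT
7: bank 1 row 11 — prev 11 → HIT
8: bank 0 row 11 — prev 14 → CONFLICT
9: bank 3 row 6 — prev 8 → CONFLICT
10: bank 3 row 6 — prev 6 → HIT
11: bank 3 row 0 — prev 6 → CONFLICT

COUNT = 3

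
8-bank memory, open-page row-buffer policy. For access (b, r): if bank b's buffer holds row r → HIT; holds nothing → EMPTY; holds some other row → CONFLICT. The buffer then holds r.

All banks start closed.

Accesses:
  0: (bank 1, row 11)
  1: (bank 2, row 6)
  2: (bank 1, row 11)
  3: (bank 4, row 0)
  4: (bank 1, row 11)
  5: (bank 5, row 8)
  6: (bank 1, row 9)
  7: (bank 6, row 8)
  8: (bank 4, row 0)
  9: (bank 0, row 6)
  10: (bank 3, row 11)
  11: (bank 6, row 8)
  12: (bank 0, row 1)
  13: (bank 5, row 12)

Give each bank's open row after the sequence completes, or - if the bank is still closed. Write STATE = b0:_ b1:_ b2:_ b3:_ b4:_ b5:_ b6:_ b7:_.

STATE = b0:1 b1:9 b2:6 b3:11 b4:0 b5:12 b6:8 b7:-

step 0: bank1 None->11 [EMPTY]
step 1: bank2 None->6 [EMPTY]
step 2: bank1 11->11 [HIT]
step 3: bank4 None->0 [EMPTY]
step 4: bank1 11->11 [HIT]
step 5: bank5 None->8 [EMPTY]
step 6: bank1 11->9 [CONFLICT]
step 7: bank6 None->8 [EMPTY]
step 8: bank4 0->0 [HIT]
step 9: bank0 None->6 [EMPTY]
step 10: bank3 None->11 [EMPTY]
step 11: bank6 8->8 [HIT]
step 12: bank0 6->1 [CONFLICT]
step 13: bank5 8->12 [CONFLICT]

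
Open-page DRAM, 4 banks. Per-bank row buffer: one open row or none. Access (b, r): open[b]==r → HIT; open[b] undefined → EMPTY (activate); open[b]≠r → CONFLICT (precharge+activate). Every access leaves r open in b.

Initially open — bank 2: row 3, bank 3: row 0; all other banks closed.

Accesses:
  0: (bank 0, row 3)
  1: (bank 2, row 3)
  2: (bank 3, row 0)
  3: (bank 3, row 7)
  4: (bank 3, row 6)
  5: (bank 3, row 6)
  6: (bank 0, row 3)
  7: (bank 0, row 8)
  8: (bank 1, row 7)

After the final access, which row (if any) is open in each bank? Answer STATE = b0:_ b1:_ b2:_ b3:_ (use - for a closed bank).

0: bank 0 row 3 — prev None → EMPTY
1: bank 2 row 3 — prev 3 → HIT
2: bank 3 row 0 — prev 0 → HIT
3: bank 3 row 7 — prev 0 → CONFLICT
4: bank 3 row 6 — prev 7 → CONFLICT
5: bank 3 row 6 — prev 6 → HIT
6: bank 0 row 3 — prev 3 → HIT
7: bank 0 row 8 — prev 3 → CONFLICT
8: bank 1 row 7 — prev None → EMPTY

STATE = b0:8 b1:7 b2:3 b3:6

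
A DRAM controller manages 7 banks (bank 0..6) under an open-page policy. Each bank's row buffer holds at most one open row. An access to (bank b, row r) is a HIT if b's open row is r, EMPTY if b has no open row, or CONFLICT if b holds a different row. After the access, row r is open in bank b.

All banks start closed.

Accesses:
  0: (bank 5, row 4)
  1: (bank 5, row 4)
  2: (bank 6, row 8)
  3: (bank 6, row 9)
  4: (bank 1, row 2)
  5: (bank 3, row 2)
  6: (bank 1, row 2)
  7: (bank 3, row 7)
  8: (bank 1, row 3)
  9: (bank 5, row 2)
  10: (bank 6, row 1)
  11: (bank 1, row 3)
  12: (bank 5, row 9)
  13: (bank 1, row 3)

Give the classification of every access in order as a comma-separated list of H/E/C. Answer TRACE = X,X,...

TRACE = E,H,E,C,E,E,H,C,C,C,C,H,C,H

0: bank 5 row 4 — prev None → EMPTY
1: bank 5 row 4 — prev 4 → HIT
2: bank 6 row 8 — prev None → EMPTY
3: bank 6 row 9 — prev 8 → CONFLICT
4: bank 1 row 2 — prev None → EMPTY
5: bank 3 row 2 — prev None → EMPTY
6: bank 1 row 2 — prev 2 → HIT
7: bank 3 row 7 — prev 2 → CONFLICT
8: bank 1 row 3 — prev 2 → CONFLICT
9: bank 5 row 2 — prev 4 → CONFLICT
10: bank 6 row 1 — prev 9 → CONFLICT
11: bank 1 row 3 — prev 3 → HIT
12: bank 5 row 9 — prev 2 → CONFLICT
13: bank 1 row 3 — prev 3 → HIT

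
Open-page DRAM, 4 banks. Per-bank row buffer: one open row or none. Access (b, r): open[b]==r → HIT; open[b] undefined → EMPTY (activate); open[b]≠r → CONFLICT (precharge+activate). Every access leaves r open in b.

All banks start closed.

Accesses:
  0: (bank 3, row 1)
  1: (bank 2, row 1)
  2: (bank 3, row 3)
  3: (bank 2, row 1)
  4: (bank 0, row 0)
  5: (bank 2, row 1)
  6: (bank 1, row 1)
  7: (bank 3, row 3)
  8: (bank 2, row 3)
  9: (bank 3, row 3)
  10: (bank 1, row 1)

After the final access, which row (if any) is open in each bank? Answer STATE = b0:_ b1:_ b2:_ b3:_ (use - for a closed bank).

STATE = b0:0 b1:1 b2:3 b3:3

0: bank 3 row 1 — prev None → EMPTY
1: bank 2 row 1 — prev None → EMPTY
2: bank 3 row 3 — prev 1 → CONFLICT
3: bank 2 row 1 — prev 1 → HIT
4: bank 0 row 0 — prev None → EMPTY
5: bank 2 row 1 — prev 1 → HIT
6: bank 1 row 1 — prev None → EMPTY
7: bank 3 row 3 — prev 3 → HIT
8: bank 2 row 3 — prev 1 → CONFLICT
9: bank 3 row 3 — prev 3 → HIT
10: bank 1 row 1 — prev 1 → HIT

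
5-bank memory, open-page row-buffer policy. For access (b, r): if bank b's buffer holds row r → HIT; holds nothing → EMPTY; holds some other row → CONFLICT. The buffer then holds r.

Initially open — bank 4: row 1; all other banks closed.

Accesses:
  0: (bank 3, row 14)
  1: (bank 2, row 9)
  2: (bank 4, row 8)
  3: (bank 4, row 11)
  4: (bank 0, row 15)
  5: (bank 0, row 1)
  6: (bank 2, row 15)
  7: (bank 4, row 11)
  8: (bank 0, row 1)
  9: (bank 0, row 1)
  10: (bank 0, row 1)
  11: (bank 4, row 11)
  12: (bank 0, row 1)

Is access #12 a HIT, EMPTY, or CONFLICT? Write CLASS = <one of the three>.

CLASS = HIT

0: bank 3 row 14 — prev None → EMPTY
1: bank 2 row 9 — prev None → EMPTY
2: bank 4 row 8 — prev 1 → CONFLICT
3: bank 4 row 11 — prev 8 → CONFLICT
4: bank 0 row 15 — prev None → EMPTY
5: bank 0 row 1 — prev 15 → CONFLICT
6: bank 2 row 15 — prev 9 → CONFLICT
7: bank 4 row 11 — prev 11 → HIT
8: bank 0 row 1 — prev 1 → HIT
9: bank 0 row 1 — prev 1 → HIT
10: bank 0 row 1 — prev 1 → HIT
11: bank 4 row 11 — prev 11 → HIT
12: bank 0 row 1 — prev 1 → HIT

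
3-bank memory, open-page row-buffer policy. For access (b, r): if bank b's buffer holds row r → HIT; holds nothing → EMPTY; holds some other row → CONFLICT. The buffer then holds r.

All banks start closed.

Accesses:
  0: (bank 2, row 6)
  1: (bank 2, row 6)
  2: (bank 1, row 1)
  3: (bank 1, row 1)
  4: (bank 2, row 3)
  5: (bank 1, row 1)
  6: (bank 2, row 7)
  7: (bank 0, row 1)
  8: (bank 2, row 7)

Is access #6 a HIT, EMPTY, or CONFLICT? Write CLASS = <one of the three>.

CLASS = CONFLICT

0: bank 2 row 6 — prev None → EMPTY
1: bank 2 row 6 — prev 6 → HIT
2: bank 1 row 1 — prev None → EMPTY
3: bank 1 row 1 — prev 1 → HIT
4: bank 2 row 3 — prev 6 → CONFLICT
5: bank 1 row 1 — prev 1 → HIT
6: bank 2 row 7 — prev 3 → CONFLICT
7: bank 0 row 1 — prev None → EMPTY
8: bank 2 row 7 — prev 7 → HIT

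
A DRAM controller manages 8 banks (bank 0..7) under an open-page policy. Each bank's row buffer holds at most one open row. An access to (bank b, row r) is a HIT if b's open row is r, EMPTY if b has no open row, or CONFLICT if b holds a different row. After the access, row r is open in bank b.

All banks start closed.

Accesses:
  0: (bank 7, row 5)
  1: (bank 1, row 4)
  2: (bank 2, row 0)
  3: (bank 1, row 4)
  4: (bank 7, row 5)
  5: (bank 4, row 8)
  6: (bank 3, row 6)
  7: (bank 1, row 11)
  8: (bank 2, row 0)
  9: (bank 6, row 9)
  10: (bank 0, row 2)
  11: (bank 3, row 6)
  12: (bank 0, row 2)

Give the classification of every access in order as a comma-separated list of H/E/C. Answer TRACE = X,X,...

TRACE = E,E,E,H,H,E,E,C,H,E,E,H,H

#0 (7,5) E
#1 (1,4) E
#2 (2,0) E
#3 (1,4) H  (was 4)
#4 (7,5) H  (was 5)
#5 (4,8) E
#6 (3,6) E
#7 (1,11) C  (was 4)
#8 (2,0) H  (was 0)
#9 (6,9) E
#10 (0,2) E
#11 (3,6) H  (was 6)
#12 (0,2) H  (was 2)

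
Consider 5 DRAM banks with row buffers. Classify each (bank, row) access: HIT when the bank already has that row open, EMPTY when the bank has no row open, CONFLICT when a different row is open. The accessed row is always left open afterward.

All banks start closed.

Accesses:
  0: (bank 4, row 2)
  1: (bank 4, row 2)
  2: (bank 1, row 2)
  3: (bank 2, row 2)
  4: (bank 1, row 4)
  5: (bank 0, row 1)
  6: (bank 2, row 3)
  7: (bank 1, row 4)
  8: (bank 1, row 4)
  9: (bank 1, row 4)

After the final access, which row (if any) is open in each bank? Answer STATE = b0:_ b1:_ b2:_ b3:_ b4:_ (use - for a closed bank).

STATE = b0:1 b1:4 b2:3 b3:- b4:2

0: bank 4 row 2 — prev None → EMPTY
1: bank 4 row 2 — prev 2 → HIT
2: bank 1 row 2 — prev None → EMPTY
3: bank 2 row 2 — prev None → EMPTY
4: bank 1 row 4 — prev 2 → CONFLICT
5: bank 0 row 1 — prev None → EMPTY
6: bank 2 row 3 — prev 2 → CONFLICT
7: bank 1 row 4 — prev 4 → HIT
8: bank 1 row 4 — prev 4 → HIT
9: bank 1 row 4 — prev 4 → HIT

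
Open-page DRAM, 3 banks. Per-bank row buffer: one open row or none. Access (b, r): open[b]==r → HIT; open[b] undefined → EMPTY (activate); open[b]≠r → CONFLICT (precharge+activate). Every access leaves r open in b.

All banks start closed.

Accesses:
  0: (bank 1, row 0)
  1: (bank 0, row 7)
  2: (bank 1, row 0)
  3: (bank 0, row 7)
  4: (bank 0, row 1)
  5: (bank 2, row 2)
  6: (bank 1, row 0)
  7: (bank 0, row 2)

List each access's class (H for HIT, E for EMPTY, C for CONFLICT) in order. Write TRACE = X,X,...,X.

TRACE = E,E,H,H,C,E,H,C

  [0] b1 r0: no row ⇒ E
  [1] b0 r7: no row ⇒ E
  [2] b1 r0: had r0 ⇒ H
  [3] b0 r7: had r7 ⇒ H
  [4] b0 r1: had r7 ⇒ C
  [5] b2 r2: no row ⇒ E
  [6] b1 r0: had r0 ⇒ H
  [7] b0 r2: had r1 ⇒ C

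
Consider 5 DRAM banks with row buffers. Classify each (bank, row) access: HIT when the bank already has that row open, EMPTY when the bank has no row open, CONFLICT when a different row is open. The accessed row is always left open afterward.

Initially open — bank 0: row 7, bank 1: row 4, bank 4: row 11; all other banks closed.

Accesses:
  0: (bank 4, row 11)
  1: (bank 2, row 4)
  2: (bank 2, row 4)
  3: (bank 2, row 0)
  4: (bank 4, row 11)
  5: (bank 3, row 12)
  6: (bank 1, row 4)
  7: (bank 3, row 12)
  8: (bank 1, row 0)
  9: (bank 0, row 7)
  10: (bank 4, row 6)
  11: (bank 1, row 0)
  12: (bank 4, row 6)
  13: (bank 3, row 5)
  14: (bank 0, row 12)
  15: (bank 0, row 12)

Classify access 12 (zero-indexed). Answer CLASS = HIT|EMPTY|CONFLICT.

#0 (4,11) H  (was 11)
#1 (2,4) E
#2 (2,4) H  (was 4)
#3 (2,0) C  (was 4)
#4 (4,11) H  (was 11)
#5 (3,12) E
#6 (1,4) H  (was 4)
#7 (3,12) H  (was 12)
#8 (1,0) C  (was 4)
#9 (0,7) H  (was 7)
#10 (4,6) C  (was 11)
#11 (1,0) H  (was 0)
#12 (4,6) H  (was 6)
#13 (3,5) C  (was 12)
#14 (0,12) C  (was 7)
#15 (0,12) H  (was 12)

CLASS = HIT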